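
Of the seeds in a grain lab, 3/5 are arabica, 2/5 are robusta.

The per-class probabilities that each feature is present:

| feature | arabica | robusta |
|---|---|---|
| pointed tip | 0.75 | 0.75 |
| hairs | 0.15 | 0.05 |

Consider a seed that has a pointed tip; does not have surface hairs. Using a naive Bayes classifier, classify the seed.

arabica: 0.6 × 0.75 × (1−0.15) = 0.3825
robusta: 0.4 × 0.75 × (1−0.05) = 0.285
Highest score → arabica.

arabica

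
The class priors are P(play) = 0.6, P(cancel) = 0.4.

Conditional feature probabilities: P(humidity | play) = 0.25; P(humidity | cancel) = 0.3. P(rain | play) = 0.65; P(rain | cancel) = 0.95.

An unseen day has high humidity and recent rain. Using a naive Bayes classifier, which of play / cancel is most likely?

cancel

play: 0.6 × 0.25 × 0.65 = 0.0975
cancel: 0.4 × 0.3 × 0.95 = 0.114
Highest score → cancel.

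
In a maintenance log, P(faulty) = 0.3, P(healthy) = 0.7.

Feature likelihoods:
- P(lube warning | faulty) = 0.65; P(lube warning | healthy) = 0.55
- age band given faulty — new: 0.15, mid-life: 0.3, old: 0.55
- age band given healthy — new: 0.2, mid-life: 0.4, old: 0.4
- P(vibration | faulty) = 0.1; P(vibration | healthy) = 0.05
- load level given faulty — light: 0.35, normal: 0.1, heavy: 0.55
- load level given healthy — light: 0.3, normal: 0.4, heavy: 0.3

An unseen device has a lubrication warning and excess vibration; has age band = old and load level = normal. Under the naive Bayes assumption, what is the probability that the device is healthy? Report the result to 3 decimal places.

faulty: 0.3 × 0.65 × 0.55 × 0.1 × 0.1 = 0.0010725
healthy: 0.7 × 0.55 × 0.4 × 0.05 × 0.4 = 0.00308
P(healthy | x) = 0.00308 / 0.0041525 ≈ 0.742

0.742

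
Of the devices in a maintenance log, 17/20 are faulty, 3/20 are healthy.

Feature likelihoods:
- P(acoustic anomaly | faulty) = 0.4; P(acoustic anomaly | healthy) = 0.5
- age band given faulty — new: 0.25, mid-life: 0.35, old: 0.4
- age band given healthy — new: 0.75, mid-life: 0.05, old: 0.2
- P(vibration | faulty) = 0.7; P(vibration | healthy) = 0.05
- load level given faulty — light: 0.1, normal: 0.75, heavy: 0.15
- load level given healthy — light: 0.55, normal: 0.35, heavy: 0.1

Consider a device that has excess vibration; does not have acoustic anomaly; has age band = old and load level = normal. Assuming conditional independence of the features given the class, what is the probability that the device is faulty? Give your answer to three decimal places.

faulty: 0.85 × (1−0.4) × 0.4 × 0.7 × 0.75 = 0.1071
healthy: 0.15 × (1−0.5) × 0.2 × 0.05 × 0.35 = 0.0002625
P(faulty | x) = 0.1071 / 0.1073625 ≈ 0.998

0.998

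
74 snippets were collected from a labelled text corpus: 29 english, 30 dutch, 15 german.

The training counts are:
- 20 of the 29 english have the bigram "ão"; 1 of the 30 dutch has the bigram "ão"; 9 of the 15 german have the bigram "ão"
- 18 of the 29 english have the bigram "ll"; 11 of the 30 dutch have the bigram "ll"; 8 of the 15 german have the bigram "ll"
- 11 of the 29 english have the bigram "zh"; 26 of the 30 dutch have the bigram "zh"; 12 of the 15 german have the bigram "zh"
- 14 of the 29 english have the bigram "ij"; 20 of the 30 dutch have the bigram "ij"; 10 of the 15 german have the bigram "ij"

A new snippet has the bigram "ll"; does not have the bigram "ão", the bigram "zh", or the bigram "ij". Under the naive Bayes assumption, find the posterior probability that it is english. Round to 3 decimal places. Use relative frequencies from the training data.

english: (29/74) × (9/29) × (18/29) × (18/29) × (15/29) ≈ 0.0242356
dutch: (30/74) × (29/30) × (11/30) × (4/30) × (10/30) ≈ 0.00638639
german: (15/74) × (6/15) × (8/15) × (3/15) × (5/15) ≈ 0.00288288
P(english | x) = 0.0242356 / 0.03350487 ≈ 0.723

0.723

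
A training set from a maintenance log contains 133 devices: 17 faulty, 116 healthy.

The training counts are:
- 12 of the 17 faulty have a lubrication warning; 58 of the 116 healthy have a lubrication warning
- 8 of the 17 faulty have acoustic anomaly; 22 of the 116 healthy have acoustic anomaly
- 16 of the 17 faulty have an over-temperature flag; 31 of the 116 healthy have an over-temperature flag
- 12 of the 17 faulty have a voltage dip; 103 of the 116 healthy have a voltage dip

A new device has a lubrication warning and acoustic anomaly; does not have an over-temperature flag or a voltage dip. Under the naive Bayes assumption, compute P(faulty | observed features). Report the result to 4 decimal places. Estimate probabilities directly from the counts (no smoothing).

0.0976

faulty: (17/133) × (12/17) × (8/17) × (1/17) × (5/17) ≈ 0.000734586
healthy: (116/133) × (58/116) × (22/116) × (85/116) × (13/116) ≈ 0.00679184
P(faulty | x) = 0.000734586 / 0.007526426 ≈ 0.0976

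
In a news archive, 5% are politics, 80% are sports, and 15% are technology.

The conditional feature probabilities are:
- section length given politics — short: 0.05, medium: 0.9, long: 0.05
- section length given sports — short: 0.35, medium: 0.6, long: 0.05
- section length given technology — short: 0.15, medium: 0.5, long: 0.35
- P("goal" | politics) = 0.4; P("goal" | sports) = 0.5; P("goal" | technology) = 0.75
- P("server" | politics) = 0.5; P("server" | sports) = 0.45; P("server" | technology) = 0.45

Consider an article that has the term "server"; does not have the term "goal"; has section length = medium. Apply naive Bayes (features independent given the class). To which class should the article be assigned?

sports

politics: 0.05 × 0.9 × (1−0.4) × 0.5 = 0.0135
sports: 0.8 × 0.6 × (1−0.5) × 0.45 = 0.108
technology: 0.15 × 0.5 × (1−0.75) × 0.45 = 0.0084375
Highest score → sports.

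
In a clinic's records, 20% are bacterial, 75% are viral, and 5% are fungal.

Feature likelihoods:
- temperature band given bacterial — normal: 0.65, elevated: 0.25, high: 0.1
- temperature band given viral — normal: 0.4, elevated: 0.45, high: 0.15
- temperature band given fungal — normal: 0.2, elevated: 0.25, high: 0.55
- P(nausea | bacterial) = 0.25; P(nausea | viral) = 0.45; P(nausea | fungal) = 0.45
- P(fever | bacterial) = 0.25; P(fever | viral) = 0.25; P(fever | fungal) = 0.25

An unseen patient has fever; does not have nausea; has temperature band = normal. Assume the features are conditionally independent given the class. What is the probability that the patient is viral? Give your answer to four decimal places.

0.6157

bacterial: 0.2 × 0.65 × (1−0.25) × 0.25 = 0.024375
viral: 0.75 × 0.4 × (1−0.45) × 0.25 = 0.04125
fungal: 0.05 × 0.2 × (1−0.45) × 0.25 = 0.001375
P(viral | x) = 0.04125 / 0.067 ≈ 0.6157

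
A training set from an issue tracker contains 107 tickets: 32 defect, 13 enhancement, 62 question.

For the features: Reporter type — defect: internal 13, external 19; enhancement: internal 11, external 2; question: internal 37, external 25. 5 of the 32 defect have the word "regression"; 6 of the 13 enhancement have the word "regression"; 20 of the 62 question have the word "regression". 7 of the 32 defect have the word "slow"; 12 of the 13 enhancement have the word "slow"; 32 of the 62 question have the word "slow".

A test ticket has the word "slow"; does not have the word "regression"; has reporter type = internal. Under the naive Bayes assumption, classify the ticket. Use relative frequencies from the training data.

defect: (32/107) × (13/32) × (27/32) × (7/32) ≈ 0.0224244
enhancement: (13/107) × (11/13) × (7/13) × (12/13) ≈ 0.0510977
question: (62/107) × (37/62) × (42/62) × (32/62) ≈ 0.120902
Highest score → question.

question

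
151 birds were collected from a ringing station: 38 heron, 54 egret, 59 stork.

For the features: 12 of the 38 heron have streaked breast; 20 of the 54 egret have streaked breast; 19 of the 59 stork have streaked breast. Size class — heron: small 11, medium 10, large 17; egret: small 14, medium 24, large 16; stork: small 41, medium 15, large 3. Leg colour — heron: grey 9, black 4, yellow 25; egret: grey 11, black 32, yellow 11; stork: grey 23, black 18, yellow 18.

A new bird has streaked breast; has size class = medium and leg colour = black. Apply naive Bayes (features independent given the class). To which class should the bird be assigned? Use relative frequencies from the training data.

heron: (38/151) × (12/38) × (10/38) × (4/38) ≈ 0.00220139
egret: (54/151) × (20/54) × (24/54) × (32/54) ≈ 0.034884
stork: (59/151) × (19/59) × (15/59) × (18/59) ≈ 0.0097597
Highest score → egret.

egret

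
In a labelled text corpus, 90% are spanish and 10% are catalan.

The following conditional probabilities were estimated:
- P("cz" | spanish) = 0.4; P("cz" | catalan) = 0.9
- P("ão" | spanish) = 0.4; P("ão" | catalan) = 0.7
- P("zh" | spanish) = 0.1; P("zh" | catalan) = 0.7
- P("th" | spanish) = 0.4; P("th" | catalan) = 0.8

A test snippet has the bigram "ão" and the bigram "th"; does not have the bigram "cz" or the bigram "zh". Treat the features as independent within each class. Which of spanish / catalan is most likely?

spanish: 0.9 × (1−0.4) × 0.4 × (1−0.1) × 0.4 = 0.07776
catalan: 0.1 × (1−0.9) × 0.7 × (1−0.7) × 0.8 = 0.00168
Highest score → spanish.

spanish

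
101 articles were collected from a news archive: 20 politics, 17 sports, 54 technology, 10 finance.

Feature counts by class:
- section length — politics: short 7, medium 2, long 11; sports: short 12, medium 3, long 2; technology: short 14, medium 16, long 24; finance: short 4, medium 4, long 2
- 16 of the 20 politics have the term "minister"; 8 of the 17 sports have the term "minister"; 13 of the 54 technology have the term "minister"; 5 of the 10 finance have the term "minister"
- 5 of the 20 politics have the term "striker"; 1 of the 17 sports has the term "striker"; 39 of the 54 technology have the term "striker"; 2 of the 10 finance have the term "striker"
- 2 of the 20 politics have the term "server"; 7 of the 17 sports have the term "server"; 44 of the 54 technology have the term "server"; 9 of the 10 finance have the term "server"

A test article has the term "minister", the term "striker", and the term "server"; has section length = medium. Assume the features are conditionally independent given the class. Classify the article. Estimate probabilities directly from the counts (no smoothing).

technology

politics: (20/101) × (2/20) × (16/20) × (5/20) × (2/20) ≈ 0.00039604
sports: (17/101) × (3/17) × (8/17) × (1/17) × (7/17) ≈ 0.000338564
technology: (54/101) × (16/54) × (13/54) × (39/54) × (44/54) ≈ 0.0224428
finance: (10/101) × (4/10) × (5/10) × (2/10) × (9/10) ≈ 0.00356436
Highest score → technology.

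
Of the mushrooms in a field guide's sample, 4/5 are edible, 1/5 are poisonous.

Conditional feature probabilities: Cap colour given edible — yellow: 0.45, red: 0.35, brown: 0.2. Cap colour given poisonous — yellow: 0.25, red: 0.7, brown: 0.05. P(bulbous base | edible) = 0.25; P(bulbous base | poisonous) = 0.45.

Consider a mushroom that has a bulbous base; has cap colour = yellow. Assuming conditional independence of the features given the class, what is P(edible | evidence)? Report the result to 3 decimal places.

edible: 0.8 × 0.45 × 0.25 = 0.09
poisonous: 0.2 × 0.25 × 0.45 = 0.0225
P(edible | x) = 0.09 / 0.1125 ≈ 0.800

0.800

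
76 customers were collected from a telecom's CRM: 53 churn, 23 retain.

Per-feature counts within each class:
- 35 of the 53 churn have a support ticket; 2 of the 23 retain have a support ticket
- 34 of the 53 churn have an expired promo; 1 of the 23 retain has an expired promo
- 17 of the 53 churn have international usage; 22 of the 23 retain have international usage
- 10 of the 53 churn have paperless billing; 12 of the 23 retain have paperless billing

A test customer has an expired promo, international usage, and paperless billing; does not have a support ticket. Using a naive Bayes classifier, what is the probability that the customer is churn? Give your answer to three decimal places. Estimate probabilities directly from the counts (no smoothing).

churn: (53/76) × (18/53) × (34/53) × (17/53) × (10/53) ≈ 0.00919516
retain: (23/76) × (21/23) × (1/23) × (22/23) × (12/23) ≈ 0.00599551
P(churn | x) = 0.00919516 / 0.01519067 ≈ 0.605

0.605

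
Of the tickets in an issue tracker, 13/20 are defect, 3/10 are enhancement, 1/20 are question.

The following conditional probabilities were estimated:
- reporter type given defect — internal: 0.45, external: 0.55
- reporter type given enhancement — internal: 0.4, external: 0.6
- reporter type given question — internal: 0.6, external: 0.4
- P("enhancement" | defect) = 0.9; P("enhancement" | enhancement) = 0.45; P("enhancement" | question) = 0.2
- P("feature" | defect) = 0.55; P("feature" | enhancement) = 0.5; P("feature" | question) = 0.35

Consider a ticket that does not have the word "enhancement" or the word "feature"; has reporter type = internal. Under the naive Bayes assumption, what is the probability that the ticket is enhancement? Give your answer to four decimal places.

0.5343

defect: 0.65 × 0.45 × (1−0.9) × (1−0.55) = 0.0131625
enhancement: 0.3 × 0.4 × (1−0.45) × (1−0.5) = 0.033
question: 0.05 × 0.6 × (1−0.2) × (1−0.35) = 0.0156
P(enhancement | x) = 0.033 / 0.0617625 ≈ 0.5343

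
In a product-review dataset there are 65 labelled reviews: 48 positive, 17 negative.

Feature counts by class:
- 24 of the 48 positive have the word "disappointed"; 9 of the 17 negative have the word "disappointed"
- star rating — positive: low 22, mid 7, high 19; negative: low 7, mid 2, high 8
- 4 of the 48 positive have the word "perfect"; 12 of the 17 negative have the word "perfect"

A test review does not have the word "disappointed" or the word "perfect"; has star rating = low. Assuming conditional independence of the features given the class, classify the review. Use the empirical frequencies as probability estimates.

positive

positive: (48/65) × (24/48) × (22/48) × (44/48) ≈ 0.155128
negative: (17/65) × (8/17) × (7/17) × (5/17) ≈ 0.0149055
Highest score → positive.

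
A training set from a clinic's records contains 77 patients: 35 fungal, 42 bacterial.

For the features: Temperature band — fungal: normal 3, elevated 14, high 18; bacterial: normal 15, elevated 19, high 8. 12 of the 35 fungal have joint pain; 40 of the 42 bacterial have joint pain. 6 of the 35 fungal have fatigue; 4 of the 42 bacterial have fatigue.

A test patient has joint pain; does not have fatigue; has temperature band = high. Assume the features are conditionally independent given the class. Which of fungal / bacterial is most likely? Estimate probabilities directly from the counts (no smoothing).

bacterial

fungal: (35/77) × (18/35) × (12/35) × (29/35) ≈ 0.0664087
bacterial: (42/77) × (8/42) × (40/42) × (38/42) ≈ 0.089525
Highest score → bacterial.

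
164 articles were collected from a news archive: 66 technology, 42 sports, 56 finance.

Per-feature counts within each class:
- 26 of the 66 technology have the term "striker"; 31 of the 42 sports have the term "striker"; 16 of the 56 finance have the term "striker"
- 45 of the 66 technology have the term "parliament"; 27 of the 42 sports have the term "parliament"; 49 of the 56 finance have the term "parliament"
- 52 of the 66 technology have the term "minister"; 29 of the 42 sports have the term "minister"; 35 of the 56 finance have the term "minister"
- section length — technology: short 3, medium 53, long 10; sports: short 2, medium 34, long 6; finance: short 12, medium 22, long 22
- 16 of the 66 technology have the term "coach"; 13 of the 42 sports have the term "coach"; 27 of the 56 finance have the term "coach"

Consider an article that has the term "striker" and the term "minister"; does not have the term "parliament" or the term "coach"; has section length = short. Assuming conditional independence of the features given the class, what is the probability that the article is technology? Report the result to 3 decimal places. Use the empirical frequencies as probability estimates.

0.365

technology: (66/164) × (26/66) × (21/66) × (52/66) × (3/66) × (50/66) ≈ 0.00136857
sports: (42/164) × (31/42) × (15/42) × (29/42) × (2/42) × (29/42) ≈ 0.00153263
finance: (56/164) × (16/56) × (7/56) × (35/56) × (12/56) × (29/56) ≈ 0.000845803
P(technology | x) = 0.00136857 / 0.003747003 ≈ 0.365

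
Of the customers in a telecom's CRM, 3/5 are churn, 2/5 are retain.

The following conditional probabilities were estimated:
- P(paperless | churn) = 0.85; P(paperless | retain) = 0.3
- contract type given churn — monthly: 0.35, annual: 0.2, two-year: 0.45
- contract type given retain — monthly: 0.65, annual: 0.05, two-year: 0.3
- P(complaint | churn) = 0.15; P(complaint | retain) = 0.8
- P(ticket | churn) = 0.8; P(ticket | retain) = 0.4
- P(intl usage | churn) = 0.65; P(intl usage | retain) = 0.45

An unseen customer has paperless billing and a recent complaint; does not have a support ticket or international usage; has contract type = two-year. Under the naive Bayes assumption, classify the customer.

churn: 0.6 × 0.85 × 0.45 × 0.15 × (1−0.8) × (1−0.65) = 0.00240975
retain: 0.4 × 0.3 × 0.3 × 0.8 × (1−0.4) × (1−0.45) = 0.009504
Highest score → retain.

retain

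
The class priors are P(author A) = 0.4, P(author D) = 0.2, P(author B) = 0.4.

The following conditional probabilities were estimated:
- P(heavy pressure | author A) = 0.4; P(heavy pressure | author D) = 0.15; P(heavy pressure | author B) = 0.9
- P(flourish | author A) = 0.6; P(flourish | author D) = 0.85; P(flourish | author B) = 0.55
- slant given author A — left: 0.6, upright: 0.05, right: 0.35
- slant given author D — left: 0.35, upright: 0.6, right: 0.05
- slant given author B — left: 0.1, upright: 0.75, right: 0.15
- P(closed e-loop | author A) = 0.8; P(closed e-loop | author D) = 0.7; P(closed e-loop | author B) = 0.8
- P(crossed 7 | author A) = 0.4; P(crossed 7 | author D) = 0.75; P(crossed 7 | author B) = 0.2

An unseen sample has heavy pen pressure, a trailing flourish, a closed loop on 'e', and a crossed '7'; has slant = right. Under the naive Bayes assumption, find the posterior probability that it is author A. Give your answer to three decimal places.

author A: 0.4 × 0.4 × 0.6 × 0.35 × 0.8 × 0.4 = 0.010752
author D: 0.2 × 0.15 × 0.85 × 0.05 × 0.7 × 0.75 = 0.000669375
author B: 0.4 × 0.9 × 0.55 × 0.15 × 0.8 × 0.2 = 0.004752
P(author A | x) = 0.010752 / 0.016173375 ≈ 0.665

0.665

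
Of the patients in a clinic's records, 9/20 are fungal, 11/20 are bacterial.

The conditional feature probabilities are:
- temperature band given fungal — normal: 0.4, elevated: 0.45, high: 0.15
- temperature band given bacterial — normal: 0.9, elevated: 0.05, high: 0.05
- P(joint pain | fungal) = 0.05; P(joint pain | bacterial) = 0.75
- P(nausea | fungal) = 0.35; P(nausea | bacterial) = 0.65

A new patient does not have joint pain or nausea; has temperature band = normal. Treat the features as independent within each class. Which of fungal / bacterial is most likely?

fungal

fungal: 0.45 × 0.4 × (1−0.05) × (1−0.35) = 0.11115
bacterial: 0.55 × 0.9 × (1−0.75) × (1−0.65) = 0.0433125
Highest score → fungal.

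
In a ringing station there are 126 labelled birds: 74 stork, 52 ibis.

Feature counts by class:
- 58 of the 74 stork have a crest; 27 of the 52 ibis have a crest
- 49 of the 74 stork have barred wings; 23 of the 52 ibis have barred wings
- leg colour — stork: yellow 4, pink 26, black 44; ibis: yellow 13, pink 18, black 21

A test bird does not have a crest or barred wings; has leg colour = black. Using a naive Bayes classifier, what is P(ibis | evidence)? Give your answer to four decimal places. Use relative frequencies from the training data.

0.6366

stork: (74/126) × (16/74) × (25/74) × (44/74) ≈ 0.0255081
ibis: (52/126) × (25/52) × (29/52) × (21/52) ≈ 0.0446869
P(ibis | x) = 0.0446869 / 0.070195 ≈ 0.6366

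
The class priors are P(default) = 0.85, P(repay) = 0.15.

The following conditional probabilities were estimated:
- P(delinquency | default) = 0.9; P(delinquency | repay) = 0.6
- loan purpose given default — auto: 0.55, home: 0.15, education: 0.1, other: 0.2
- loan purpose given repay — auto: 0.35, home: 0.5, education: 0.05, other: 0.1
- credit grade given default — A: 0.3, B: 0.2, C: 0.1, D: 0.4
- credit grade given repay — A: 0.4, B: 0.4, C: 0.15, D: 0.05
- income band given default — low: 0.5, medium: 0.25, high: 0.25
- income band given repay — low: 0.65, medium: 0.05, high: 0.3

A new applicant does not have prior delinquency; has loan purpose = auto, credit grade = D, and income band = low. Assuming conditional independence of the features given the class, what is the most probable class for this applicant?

default

default: 0.85 × (1−0.9) × 0.55 × 0.4 × 0.5 = 0.00935
repay: 0.15 × (1−0.6) × 0.35 × 0.05 × 0.65 = 0.0006825
Highest score → default.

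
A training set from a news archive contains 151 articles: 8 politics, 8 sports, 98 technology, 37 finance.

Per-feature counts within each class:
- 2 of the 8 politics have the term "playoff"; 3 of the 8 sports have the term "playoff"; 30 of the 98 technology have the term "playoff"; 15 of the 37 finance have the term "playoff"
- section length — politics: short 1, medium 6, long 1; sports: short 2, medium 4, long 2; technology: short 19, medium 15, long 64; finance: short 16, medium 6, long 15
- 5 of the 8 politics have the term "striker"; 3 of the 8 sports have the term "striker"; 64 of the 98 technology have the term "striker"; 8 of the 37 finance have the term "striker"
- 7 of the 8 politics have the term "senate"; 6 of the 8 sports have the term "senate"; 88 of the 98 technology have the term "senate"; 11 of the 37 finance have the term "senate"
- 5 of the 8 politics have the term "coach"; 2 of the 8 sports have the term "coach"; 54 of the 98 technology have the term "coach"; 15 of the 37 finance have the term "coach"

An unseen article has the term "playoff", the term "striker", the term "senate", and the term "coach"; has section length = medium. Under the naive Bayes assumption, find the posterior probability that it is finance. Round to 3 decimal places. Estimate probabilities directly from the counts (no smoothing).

0.029

politics: (8/151) × (2/8) × (6/8) × (5/8) × (7/8) × (5/8) ≈ 0.00339533
sports: (8/151) × (3/8) × (4/8) × (3/8) × (6/8) × (2/8) ≈ 0.000698469
technology: (98/151) × (30/98) × (15/98) × (64/98) × (88/98) × (54/98) ≈ 0.00982625
finance: (37/151) × (15/37) × (6/37) × (8/37) × (11/37) × (15/37) ≈ 0.00041979
P(finance | x) = 0.00041979 / 0.014339839 ≈ 0.029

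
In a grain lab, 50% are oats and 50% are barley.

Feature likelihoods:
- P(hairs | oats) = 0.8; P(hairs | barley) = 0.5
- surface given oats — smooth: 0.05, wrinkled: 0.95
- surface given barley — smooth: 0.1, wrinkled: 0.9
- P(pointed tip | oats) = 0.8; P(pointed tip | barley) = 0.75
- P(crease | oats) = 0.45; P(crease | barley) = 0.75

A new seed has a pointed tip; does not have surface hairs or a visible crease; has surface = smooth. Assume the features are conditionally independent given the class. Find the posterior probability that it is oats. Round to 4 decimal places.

oats: 0.5 × (1−0.8) × 0.05 × 0.8 × (1−0.45) = 0.0022
barley: 0.5 × (1−0.5) × 0.1 × 0.75 × (1−0.75) = 0.0046875
P(oats | x) = 0.0022 / 0.0068875 ≈ 0.3194

0.3194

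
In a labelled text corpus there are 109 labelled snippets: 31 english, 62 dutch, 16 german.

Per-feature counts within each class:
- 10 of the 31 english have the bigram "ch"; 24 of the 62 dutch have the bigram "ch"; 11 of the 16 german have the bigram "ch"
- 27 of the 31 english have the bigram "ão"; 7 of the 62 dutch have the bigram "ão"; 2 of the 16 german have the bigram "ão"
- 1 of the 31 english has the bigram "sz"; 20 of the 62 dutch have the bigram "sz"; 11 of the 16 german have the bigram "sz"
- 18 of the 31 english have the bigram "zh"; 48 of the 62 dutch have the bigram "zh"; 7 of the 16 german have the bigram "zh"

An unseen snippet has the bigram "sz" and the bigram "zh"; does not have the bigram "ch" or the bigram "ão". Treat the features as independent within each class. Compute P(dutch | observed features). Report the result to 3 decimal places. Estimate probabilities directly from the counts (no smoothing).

0.860

english: (31/109) × (21/31) × (4/31) × (1/31) × (18/31) ≈ 0.000465629
dutch: (62/109) × (38/62) × (55/62) × (20/62) × (48/62) ≈ 0.0772353
german: (16/109) × (5/16) × (14/16) × (11/16) × (7/16) ≈ 0.0120726
P(dutch | x) = 0.0772353 / 0.089773529 ≈ 0.860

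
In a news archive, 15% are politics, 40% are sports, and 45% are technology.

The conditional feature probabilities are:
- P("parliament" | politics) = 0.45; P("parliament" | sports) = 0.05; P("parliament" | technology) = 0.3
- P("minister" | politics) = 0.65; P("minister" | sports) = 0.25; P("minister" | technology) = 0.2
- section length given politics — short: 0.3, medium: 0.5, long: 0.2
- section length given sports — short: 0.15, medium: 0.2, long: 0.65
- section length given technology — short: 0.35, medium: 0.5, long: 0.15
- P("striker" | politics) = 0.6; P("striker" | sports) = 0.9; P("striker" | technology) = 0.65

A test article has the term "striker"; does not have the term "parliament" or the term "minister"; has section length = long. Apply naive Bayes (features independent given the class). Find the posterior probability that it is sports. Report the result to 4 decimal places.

politics: 0.15 × (1−0.45) × (1−0.65) × 0.2 × 0.6 = 0.003465
sports: 0.4 × (1−0.05) × (1−0.25) × 0.65 × 0.9 = 0.166725
technology: 0.45 × (1−0.3) × (1−0.2) × 0.15 × 0.65 = 0.02457
P(sports | x) = 0.166725 / 0.19476 ≈ 0.8561

0.8561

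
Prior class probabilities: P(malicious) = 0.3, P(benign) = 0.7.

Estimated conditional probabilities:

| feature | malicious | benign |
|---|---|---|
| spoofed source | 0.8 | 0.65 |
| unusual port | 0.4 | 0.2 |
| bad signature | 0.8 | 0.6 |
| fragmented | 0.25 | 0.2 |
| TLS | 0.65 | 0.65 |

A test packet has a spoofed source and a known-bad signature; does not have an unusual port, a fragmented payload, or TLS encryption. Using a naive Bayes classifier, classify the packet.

benign

malicious: 0.3 × 0.8 × (1−0.4) × 0.8 × (1−0.25) × (1−0.65) = 0.03024
benign: 0.7 × 0.65 × (1−0.2) × 0.6 × (1−0.2) × (1−0.65) = 0.061152
Highest score → benign.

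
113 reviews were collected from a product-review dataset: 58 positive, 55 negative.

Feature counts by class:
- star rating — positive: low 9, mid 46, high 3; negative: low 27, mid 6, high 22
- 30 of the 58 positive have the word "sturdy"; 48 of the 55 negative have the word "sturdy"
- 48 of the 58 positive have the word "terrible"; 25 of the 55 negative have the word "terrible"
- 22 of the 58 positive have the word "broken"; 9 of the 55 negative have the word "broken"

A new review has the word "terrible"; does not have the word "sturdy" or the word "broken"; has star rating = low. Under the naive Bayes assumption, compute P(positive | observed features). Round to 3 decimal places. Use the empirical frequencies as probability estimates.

0.631

positive: (58/113) × (9/58) × (28/58) × (48/58) × (36/58) ≈ 0.0197507
negative: (55/113) × (27/55) × (7/55) × (25/55) × (46/55) ≈ 0.0115609
P(positive | x) = 0.0197507 / 0.0313116 ≈ 0.631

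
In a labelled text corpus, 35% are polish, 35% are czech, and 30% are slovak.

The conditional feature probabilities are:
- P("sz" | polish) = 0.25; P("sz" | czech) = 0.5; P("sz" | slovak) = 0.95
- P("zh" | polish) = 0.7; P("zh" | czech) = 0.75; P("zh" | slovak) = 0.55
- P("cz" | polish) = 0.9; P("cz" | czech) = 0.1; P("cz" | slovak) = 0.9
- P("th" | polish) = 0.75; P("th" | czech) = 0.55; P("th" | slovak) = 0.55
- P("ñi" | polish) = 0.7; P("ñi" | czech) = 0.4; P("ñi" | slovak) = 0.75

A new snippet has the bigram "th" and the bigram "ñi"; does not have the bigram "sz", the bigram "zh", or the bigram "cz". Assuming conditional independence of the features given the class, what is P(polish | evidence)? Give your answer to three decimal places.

0.316

polish: 0.35 × (1−0.25) × (1−0.7) × (1−0.9) × 0.75 × 0.7 = 0.004134375
czech: 0.35 × (1−0.5) × (1−0.75) × (1−0.1) × 0.55 × 0.4 = 0.0086625
slovak: 0.3 × (1−0.95) × (1−0.55) × (1−0.9) × 0.55 × 0.75 = 0.0002784375
P(polish | x) = 0.004134375 / 0.0130753125 ≈ 0.316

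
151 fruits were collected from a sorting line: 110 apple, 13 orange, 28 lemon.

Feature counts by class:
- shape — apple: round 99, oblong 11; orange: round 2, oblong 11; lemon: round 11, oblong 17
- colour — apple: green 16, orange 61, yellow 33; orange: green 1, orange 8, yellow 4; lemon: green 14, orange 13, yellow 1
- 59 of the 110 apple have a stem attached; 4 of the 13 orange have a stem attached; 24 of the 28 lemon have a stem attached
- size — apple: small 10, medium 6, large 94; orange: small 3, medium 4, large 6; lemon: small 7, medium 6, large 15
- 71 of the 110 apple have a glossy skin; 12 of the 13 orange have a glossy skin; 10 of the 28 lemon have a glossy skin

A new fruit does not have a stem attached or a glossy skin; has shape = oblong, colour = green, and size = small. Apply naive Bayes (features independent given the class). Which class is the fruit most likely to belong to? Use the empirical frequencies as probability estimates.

apple: (110/151) × (11/110) × (16/110) × (51/110) × (10/110) × (39/110) ≈ 0.000158343
orange: (13/151) × (11/13) × (1/13) × (9/13) × (3/13) × (1/13) ≈ 0.0000688662
lemon: (28/151) × (17/28) × (14/28) × (4/28) × (7/28) × (18/28) ≈ 0.0012924
Highest score → lemon.

lemon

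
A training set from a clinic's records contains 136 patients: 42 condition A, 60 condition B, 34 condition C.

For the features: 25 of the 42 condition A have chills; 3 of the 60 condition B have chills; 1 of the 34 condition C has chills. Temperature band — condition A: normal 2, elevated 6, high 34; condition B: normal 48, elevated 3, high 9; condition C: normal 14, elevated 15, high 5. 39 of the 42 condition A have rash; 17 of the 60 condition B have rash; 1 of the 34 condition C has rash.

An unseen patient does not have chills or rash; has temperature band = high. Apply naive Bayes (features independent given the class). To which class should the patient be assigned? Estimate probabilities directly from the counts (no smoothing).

condition B

condition A: (42/136) × (17/42) × (34/42) × (3/42) ≈ 0.00722789
condition B: (60/136) × (57/60) × (9/60) × (43/60) ≈ 0.0450551
condition C: (34/136) × (33/34) × (5/34) × (33/34) ≈ 0.0346339
Highest score → condition B.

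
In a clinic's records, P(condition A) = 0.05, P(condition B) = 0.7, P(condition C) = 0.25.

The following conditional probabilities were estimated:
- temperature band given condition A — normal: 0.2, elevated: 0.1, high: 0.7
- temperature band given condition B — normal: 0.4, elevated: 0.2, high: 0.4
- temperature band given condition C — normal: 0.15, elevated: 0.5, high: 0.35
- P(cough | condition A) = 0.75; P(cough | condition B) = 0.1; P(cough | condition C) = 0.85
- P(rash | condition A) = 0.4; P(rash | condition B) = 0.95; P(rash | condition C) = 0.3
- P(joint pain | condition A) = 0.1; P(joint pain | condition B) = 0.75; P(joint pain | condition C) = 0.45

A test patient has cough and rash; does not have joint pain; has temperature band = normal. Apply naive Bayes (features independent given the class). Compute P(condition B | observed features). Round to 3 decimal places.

0.455

condition A: 0.05 × 0.2 × 0.75 × 0.4 × (1−0.1) = 0.0027
condition B: 0.7 × 0.4 × 0.1 × 0.95 × (1−0.75) = 0.00665
condition C: 0.25 × 0.15 × 0.85 × 0.3 × (1−0.45) = 0.005259375
P(condition B | x) = 0.00665 / 0.014609375 ≈ 0.455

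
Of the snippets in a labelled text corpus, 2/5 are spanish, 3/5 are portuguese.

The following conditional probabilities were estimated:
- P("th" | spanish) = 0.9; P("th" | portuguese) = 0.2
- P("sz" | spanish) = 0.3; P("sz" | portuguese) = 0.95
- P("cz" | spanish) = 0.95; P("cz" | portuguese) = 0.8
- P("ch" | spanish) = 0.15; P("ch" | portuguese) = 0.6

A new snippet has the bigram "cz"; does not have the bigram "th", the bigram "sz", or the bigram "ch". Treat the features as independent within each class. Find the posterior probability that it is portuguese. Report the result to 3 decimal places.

0.254

spanish: 0.4 × (1−0.9) × (1−0.3) × 0.95 × (1−0.15) = 0.02261
portuguese: 0.6 × (1−0.2) × (1−0.95) × 0.8 × (1−0.6) = 0.00768
P(portuguese | x) = 0.00768 / 0.03029 ≈ 0.254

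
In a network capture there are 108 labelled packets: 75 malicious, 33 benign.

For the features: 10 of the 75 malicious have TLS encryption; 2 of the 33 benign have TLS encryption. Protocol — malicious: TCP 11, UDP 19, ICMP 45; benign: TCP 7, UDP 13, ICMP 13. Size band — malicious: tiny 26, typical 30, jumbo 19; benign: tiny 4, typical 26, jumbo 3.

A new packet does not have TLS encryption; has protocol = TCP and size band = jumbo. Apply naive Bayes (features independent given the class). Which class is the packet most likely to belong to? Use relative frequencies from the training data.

malicious

malicious: (75/108) × (65/75) × (11/75) × (19/75) ≈ 0.0223621
benign: (33/108) × (31/33) × (7/33) × (3/33) ≈ 0.00553515
Highest score → malicious.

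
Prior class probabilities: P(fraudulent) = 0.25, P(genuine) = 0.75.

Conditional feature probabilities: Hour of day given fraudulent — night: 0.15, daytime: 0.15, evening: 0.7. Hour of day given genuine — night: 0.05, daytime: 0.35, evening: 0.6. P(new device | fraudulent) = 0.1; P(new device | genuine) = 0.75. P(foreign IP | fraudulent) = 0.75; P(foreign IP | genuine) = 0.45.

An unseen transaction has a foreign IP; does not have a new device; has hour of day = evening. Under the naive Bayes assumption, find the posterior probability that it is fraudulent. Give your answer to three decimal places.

0.700

fraudulent: 0.25 × 0.7 × (1−0.1) × 0.75 = 0.118125
genuine: 0.75 × 0.6 × (1−0.75) × 0.45 = 0.050625
P(fraudulent | x) = 0.118125 / 0.16875 ≈ 0.700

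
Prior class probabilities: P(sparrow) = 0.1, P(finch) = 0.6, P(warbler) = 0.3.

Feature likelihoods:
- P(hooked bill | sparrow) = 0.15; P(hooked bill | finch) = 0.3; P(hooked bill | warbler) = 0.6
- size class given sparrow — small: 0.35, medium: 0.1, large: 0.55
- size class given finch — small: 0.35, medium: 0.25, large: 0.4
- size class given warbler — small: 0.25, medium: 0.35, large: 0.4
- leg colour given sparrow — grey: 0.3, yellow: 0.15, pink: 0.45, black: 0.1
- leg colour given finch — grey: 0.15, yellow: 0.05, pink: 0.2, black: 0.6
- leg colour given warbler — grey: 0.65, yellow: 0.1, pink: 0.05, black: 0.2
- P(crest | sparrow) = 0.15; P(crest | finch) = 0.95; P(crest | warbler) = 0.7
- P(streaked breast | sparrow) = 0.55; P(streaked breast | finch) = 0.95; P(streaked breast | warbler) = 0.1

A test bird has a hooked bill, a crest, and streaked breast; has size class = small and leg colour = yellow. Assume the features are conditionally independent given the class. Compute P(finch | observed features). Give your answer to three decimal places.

sparrow: 0.1 × 0.15 × 0.35 × 0.15 × 0.15 × 0.55 = 0.00006496875
finch: 0.6 × 0.3 × 0.35 × 0.05 × 0.95 × 0.95 = 0.002842875
warbler: 0.3 × 0.6 × 0.25 × 0.1 × 0.7 × 0.1 = 0.000315
P(finch | x) = 0.002842875 / 0.00322284375 ≈ 0.882

0.882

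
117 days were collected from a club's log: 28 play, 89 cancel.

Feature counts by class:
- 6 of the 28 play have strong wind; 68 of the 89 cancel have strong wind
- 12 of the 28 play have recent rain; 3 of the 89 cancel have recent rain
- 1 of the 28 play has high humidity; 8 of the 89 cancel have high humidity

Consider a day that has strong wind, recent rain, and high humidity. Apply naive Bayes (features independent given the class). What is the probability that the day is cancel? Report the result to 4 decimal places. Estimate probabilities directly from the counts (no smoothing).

play: (28/117) × (6/28) × (12/28) × (1/28) ≈ 0.000784929
cancel: (89/117) × (68/89) × (3/89) × (8/89) ≈ 0.00176098
P(cancel | x) = 0.00176098 / 0.002545909 ≈ 0.6917

0.6917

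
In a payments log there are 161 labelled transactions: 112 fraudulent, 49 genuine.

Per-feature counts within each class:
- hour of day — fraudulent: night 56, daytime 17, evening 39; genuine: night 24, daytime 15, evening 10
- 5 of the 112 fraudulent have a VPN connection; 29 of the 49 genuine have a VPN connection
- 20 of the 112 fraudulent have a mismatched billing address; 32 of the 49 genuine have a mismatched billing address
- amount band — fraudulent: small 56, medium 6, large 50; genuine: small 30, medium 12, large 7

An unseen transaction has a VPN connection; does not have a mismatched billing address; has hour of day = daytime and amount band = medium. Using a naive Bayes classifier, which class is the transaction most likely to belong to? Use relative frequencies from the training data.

fraudulent: (112/161) × (17/112) × (5/112) × (92/112) × (6/112) ≈ 0.000207433
genuine: (49/161) × (15/49) × (29/49) × (17/49) × (12/49) ≈ 0.00468495
Highest score → genuine.

genuine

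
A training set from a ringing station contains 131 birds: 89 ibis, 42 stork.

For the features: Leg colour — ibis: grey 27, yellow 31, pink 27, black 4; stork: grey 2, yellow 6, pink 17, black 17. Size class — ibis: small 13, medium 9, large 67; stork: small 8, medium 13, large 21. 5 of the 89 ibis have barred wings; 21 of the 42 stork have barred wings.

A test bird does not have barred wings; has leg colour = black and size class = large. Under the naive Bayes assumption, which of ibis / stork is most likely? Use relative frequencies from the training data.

ibis: (89/131) × (4/89) × (67/89) × (84/89) ≈ 0.0216952
stork: (42/131) × (17/42) × (21/42) × (21/42) ≈ 0.0324427
Highest score → stork.

stork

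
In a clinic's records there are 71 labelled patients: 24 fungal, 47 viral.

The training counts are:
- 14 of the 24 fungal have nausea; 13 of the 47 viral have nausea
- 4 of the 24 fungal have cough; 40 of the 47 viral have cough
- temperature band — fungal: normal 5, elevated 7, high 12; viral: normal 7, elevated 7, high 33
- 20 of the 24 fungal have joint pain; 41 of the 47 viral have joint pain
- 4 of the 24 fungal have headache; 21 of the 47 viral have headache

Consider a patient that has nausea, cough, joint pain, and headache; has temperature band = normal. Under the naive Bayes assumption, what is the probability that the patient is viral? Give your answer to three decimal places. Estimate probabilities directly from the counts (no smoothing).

fungal: (24/71) × (14/24) × (4/24) × (5/24) × (20/24) × (4/24) ≈ 0.000950922
viral: (47/71) × (13/47) × (40/47) × (7/47) × (41/47) × (21/47) ≈ 0.00904596
P(viral | x) = 0.00904596 / 0.009996882 ≈ 0.905

0.905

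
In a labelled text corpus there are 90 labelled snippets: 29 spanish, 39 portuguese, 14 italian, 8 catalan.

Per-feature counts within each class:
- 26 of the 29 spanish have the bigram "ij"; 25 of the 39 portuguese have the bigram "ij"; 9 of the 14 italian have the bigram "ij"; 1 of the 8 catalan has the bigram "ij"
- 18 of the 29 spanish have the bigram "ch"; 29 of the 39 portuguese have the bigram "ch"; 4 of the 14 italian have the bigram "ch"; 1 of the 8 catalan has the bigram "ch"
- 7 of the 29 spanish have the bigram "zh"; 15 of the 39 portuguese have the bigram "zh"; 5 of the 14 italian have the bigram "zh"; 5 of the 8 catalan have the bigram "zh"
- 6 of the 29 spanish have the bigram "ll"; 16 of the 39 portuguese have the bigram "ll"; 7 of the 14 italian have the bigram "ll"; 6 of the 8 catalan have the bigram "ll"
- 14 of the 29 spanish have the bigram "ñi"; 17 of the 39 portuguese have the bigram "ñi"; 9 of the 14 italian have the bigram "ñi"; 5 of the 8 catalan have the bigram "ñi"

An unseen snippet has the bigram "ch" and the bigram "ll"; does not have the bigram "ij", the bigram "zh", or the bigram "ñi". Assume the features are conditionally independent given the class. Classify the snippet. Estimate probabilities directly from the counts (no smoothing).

portuguese

spanish: (29/90) × (3/29) × (18/29) × (22/29) × (6/29) × (15/29) ≈ 0.00167967
portuguese: (39/90) × (14/39) × (29/39) × (24/39) × (16/39) × (22/39) ≈ 0.0164732
italian: (14/90) × (5/14) × (4/14) × (9/14) × (7/14) × (5/14) ≈ 0.00182216
catalan: (8/90) × (7/8) × (1/8) × (3/8) × (6/8) × (3/8) = 0.001025390625
Highest score → portuguese.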